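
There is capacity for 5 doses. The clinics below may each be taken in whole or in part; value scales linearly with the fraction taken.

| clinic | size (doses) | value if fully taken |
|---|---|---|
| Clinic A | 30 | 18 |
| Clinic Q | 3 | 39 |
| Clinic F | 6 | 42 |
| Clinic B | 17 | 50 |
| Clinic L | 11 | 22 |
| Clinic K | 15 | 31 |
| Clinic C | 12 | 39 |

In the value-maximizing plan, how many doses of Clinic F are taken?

2

Rank by value-to-size ratio: Clinic Q 39/3≈13, Clinic F 42/6≈7, Clinic C 39/12≈3.25, Clinic B 50/17≈2.94, Clinic K 31/15≈2.07, Clinic L 22/11≈2, Clinic A 18/30≈0.6.
Take all of Clinic Q (3 doses, value 39) ; 2 doses left.
Fill the last 2 doses with part of Clinic F: 2/6 of it earns 14.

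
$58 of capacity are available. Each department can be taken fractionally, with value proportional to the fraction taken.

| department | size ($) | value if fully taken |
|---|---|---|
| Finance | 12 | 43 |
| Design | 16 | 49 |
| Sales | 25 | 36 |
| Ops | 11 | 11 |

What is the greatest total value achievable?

133

Rank by value-to-size ratio: Finance 43/12≈3.58, Design 49/16≈3.06, Sales 36/25≈1.44, Ops 11/11≈1.
Finance: take in full, 12 $ for value 43 → 46 left.
Design: take in full, 16 $ for value 49 → 30 left.
All 25 $ of Sales fit (value 36) → 5 remain.
Only 5 $ remain; take 5/11 of Ops for value 11×5/11 = 5.
Total value = 133.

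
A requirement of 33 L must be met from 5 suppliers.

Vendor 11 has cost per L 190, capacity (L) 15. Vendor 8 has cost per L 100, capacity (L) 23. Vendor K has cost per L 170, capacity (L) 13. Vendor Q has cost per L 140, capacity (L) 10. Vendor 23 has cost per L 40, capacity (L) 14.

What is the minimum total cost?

2460

Use suppliers in increasing cost order.
Vendor 23 (40): use full 14 → 19 L to go.
Vendor 8 (100): take the remaining 19 → done.
Vendor Q, Vendor K, Vendor 11: unused.
Cost = 14×40 + 19×100 = 2460.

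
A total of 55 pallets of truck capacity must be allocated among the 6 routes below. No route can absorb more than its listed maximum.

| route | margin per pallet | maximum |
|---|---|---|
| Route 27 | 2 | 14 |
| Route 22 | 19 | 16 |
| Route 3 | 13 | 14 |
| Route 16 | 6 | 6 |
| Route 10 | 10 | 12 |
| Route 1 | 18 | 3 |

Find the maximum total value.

704

Rank by margin per pallet: Route 22 19 > Route 1 18 > Route 3 13 > Route 10 10 > Route 16 6 > Route 27 2.
Route 22: +16 to 16 (cap) ; 39 left.
Route 1: +3 to 3 (cap) ; 36 left.
Route 3 takes 14 to reach its cap of 14 ; 22 left.
Route 10 takes 12 to reach its cap of 12 ; 10 left.
Route 16 takes 6 to reach its cap of 6 ; 4 left.
Route 27: +4 (room for 14) → 4. Pool exhausted.
Total = 2×4 + 19×16 + 13×14 + 6×6 + 10×12 + 18×3 = 704.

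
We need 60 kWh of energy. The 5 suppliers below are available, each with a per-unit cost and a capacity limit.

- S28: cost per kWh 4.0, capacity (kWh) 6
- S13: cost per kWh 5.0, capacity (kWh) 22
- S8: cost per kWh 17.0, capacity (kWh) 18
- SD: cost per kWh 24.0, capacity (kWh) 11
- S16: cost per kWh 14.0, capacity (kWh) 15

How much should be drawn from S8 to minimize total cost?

17

Cheapest first:
S28 at 4.0: take all 6 kWh → 54 still needed.
S13 (5.0): use full 22 → 32 kWh to go.
S16 (14.0): use full 15 → 17 kWh to go.
S8 at 17.0: take 17 of its 18 → requirement met.
SD: unused.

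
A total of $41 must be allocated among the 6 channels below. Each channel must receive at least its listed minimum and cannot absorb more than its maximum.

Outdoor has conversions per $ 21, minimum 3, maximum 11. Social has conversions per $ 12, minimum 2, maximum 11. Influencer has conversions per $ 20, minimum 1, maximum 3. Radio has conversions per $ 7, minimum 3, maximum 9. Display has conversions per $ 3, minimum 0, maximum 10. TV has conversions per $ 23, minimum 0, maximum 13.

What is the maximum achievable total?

Meeting every minimum uses 3+2+1+3+0+0 = 9 $, leaving 32.
Highest conversions per $ first: TV 23 > Outdoor 21 > Influencer 20 > Social 12 > Radio 7 > Display 3.
Give TV 13 more to hit its cap of 13 — 19 left.
Outdoor takes 8 more to reach its cap of 11 — 11 left.
Influencer: +2 to 3 (cap) — 9 left.
Social takes 9 more to reach its cap of 11 — 0 left.
Total = 21×11 + 12×11 + 20×3 + 7×3 + 23×13 = 743.

743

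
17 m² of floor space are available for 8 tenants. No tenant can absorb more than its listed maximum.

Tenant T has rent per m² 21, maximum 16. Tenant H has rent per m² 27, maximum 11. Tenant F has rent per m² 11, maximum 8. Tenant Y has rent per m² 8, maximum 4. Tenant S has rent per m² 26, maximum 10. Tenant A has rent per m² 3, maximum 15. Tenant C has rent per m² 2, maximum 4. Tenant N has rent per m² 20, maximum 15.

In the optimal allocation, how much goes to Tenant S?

6

Highest rent per m² first: Tenant H 27 > Tenant S 26 > Tenant T 21 > Tenant N 20 > Tenant F 11 > Tenant Y 8 > Tenant A 3 > Tenant C 2.
Give Tenant H 11 to hit its cap of 11 → 6 left.
Tenant S has room for 10 but only 6 remain, so it gets 6.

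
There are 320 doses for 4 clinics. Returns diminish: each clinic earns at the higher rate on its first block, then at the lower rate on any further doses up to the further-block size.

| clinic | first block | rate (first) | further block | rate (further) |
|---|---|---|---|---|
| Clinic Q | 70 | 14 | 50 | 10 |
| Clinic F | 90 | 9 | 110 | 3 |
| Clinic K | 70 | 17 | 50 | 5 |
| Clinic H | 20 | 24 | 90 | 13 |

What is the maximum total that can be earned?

4500

Rank every tier by rate: Clinic H/first 24 > Clinic K/first 17 > Clinic Q/first 14 > Clinic H/second 13 > Clinic Q/second 10 > Clinic F/first 9 > Clinic K/second 5 > Clinic F/second 3.
Fill Clinic H first block (20 at 24) → 300 left.
Clinic K/first (17): +70 → 230 left.
Clinic Q/first (14): +70 → 160 left.
Fill Clinic H second block (90 at 13) → 70 left.
Clinic Q second at 10: fill all 50 → 20 left.
Clinic F first at 9: only 20 left, fill 20.
Total = 24×20 + 17×70 + 14×70 + 13×90 + 10×50 + 9×20 = 4500.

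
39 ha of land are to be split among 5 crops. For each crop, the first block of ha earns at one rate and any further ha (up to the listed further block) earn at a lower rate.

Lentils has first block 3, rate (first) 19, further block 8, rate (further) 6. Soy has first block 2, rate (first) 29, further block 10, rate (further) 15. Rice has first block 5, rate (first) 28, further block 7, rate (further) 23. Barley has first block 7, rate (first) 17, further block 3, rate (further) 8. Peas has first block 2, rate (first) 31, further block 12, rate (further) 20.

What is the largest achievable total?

Treat each block as its own option and order by rate: Peas/T1 31 > Soy/T1 29 > Rice/T1 28 > Rice/T2 23 > Peas/T2 20 > Lentils/T1 19 > Barley/T1 17 > Soy/T2 15 > Barley/T2 8 > Lentils/T2 6.
Peas T1 at 31: fill all 2 → 37 left.
Soy T1 at 29: fill all 2 → 35 left.
Fill Rice T1 block (5 at 28) → 30 left.
Rice T2 at 23: fill all 7 → 23 left.
Peas T2 at 20: fill all 12 → 11 left.
Lentils/T1 (19): +3 → 8 left.
Fill Barley T1 block (7 at 17) → 1 left.
Soy T2 at 15: only 1 left, fill 1.
Total = 31×2 + 29×2 + 28×5 + 23×7 + 20×12 + 19×3 + 17×7 + 15×1 = 852.

852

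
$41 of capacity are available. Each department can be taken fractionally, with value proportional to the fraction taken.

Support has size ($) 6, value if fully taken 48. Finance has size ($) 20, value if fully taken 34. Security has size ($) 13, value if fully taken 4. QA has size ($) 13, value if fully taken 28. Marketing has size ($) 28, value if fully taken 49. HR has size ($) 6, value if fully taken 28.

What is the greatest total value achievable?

132

Best value per unit of size first: Support 48/6≈8, HR 28/6≈4.67, QA 28/13≈2.15, Marketing 49/28≈1.75, Finance 34/20≈1.7, Security 4/13≈0.308.
Take all of Support (6 $, value 48) → 35 $ left.
All 6 $ of HR fit (value 28) → 29 remain.
All 13 $ of QA fit (value 28) → 16 remain.
16 $ left: a 16/28 share of Marketing gives 49×16/28 = 28.
Total value = 132.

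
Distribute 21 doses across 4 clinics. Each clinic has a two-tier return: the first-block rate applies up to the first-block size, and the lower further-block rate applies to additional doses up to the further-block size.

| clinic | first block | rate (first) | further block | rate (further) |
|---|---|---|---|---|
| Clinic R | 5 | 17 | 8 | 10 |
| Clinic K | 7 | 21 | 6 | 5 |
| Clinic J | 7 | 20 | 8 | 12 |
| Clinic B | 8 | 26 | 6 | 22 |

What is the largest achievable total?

Order all 8 blocks by rate: Clinic B/tier1 26 > Clinic B/tier2 22 > Clinic K/tier1 21 > Clinic J/tier1 20 > Clinic R/tier1 17 > Clinic J/tier2 12 > Clinic R/tier2 10 > Clinic K/tier2 5.
Fill Clinic B tier1 block (8 at 26) ; 13 left.
Fill Clinic B tier2 block (6 at 22) ; 7 left.
Fill Clinic K tier1 block (7 at 21) ; 0 left.
Total = 26×8 + 22×6 + 21×7 = 487.

487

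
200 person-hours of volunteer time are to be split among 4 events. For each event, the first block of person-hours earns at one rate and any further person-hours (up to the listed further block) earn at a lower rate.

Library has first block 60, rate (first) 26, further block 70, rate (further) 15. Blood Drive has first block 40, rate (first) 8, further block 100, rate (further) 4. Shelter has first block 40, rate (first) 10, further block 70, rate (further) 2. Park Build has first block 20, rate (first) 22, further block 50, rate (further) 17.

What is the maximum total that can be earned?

3900

Treat each block as its own option and order by rate: Library/tier1 26 > Park Build/tier1 22 > Park Build/tier2 17 > Library/tier2 15 > Shelter/tier1 10 > Blood Drive/tier1 8 > Blood Drive/tier2 4 > Shelter/tier2 2.
Library tier1 at 26: fill all 60 ; 140 left.
Park Build/tier1 (22): +20 ; 120 left.
Fill Park Build tier2 block (50 at 17) ; 70 left.
Library tier2 at 15: fill all 70 ; 0 left.
Total = 26×60 + 22×20 + 17×50 + 15×70 = 3900.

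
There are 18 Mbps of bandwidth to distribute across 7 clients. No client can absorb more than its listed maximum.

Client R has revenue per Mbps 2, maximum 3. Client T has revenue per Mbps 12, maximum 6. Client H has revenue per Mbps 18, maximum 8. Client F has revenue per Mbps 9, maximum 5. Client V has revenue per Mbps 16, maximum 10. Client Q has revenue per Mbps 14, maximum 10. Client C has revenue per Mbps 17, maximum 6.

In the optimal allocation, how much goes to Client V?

4

Order the clients by revenue per Mbps: Client H 18 > Client C 17 > Client V 16 > Client Q 14 > Client T 12 > Client F 9 > Client R 2.
Give Client H 8 to hit its cap of 8 → 10 left.
Client C: +6 to 6 (cap) → 4 left.
Client V has room for 10 but only 4 remain, so it gets 4.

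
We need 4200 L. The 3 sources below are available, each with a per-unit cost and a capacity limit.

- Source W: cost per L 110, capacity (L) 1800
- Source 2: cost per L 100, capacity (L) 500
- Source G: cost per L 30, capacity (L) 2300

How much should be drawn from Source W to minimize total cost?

Fill from the cheapest source first.
Source G (30): use full 2300 — 1900 L to go.
Take 500 from Source 2 at 100 — need 1400 more.
Take 1400 from Source W at 110 to finish.

1400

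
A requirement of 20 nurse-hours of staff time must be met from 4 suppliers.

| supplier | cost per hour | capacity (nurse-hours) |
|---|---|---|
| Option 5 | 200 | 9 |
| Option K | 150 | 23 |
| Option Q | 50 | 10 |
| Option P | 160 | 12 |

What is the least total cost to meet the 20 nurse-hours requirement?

Use suppliers in increasing cost order.
Option Q (50): use full 10 — 10 nurse-hours to go.
Option K (150): take the remaining 10 — done.
Option P, Option 5: unused.
Cost = 10×50 + 10×150 = 2000.

2000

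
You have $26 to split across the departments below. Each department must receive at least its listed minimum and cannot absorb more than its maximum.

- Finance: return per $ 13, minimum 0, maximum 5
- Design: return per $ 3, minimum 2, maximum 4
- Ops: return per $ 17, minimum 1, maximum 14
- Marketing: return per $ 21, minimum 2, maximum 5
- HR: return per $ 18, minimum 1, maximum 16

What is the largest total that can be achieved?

450

Meeting every minimum uses 0+2+1+2+1 = 6 $, leaving 20.
Highest return per $ first: Marketing 21 > HR 18 > Ops 17 > Finance 13 > Design 3.
Marketing: +3 to 5 (cap) → 17 left.
Give HR 15 more to hit its cap of 16 → 2 left.
Only 2 left; Ops takes them to reach 3.
Total = 3×2 + 17×3 + 21×5 + 18×16 = 450.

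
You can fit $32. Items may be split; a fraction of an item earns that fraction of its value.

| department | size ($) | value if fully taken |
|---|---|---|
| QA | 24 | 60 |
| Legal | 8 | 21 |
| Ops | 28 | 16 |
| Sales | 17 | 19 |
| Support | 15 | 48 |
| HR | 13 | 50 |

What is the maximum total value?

108.5

Sort by value density: HR 50/13≈3.85, Support 48/15≈3.2, Legal 21/8≈2.62, QA 60/24≈2.5, Sales 19/17≈1.12, Ops 16/28≈0.571.
HR: take in full, 13 $ for value 50 → 19 left.
Take all of Support (15 $, value 48) → 4 $ left.
Fill the last 4 $ with part of Legal: 4/8 of it earns 10.5.
Total value = 108.5.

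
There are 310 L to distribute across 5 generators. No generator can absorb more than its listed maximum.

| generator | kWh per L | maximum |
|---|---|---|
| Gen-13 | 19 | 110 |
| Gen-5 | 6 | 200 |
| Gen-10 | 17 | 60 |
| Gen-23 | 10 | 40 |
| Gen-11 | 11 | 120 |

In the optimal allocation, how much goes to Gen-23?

Order the generators by kWh per L: Gen-13 19 > Gen-10 17 > Gen-11 11 > Gen-23 10 > Gen-5 6.
Gen-13: +110 to 110 (cap) → 200 left.
Give Gen-10 60 to hit its cap of 60 → 140 left.
Give Gen-11 120 to hit its cap of 120 → 20 left.
Gen-23 has room for 40 but only 20 remain, so it gets 20.

20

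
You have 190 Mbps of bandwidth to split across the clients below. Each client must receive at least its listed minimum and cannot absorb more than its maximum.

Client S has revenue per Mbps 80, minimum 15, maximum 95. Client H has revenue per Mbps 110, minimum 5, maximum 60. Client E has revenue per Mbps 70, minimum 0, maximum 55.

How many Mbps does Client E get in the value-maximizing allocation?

35

Meeting every minimum uses 15+5+0 = 20 Mbps, leaving 170.
Order the clients by revenue per Mbps: Client H 110 > Client S 80 > Client E 70.
Give Client H 55 more to hit its cap of 60 ; 115 left.
Give Client S 80 more to hit its cap of 95 ; 35 left.
Client E: +35 (room for 55) → 35. Pool exhausted.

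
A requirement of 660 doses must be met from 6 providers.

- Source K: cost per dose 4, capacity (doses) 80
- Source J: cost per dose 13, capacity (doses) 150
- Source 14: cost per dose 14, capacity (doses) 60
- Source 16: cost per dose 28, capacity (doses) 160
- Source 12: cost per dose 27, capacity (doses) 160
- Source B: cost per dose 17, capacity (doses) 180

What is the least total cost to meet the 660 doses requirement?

Cheapest first:
Source K at 4: take all 80 doses — 580 still needed.
Source J at 13: take all 150 doses — 430 still needed.
Source 14 (14): use full 60 — 370 doses to go.
Source B at 17: take all 180 doses — 190 still needed.
Source 12 at 27: take all 160 doses — 30 still needed.
Source 16 (28): take the remaining 30 — done.
Cost = 80×4 + 150×13 + 60×14 + 180×17 + 160×27 + 30×28 = 11330.

11330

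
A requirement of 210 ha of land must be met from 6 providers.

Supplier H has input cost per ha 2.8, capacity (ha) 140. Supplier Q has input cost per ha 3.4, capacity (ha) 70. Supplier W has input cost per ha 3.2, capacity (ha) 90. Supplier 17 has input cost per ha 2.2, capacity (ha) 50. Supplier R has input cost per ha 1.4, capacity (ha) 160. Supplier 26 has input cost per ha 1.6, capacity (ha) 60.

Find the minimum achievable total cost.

Fill from the cheapest provider first.
Supplier R at 1.4: take all 160 ha → 50 still needed.
Supplier 26 at 1.6: take 50 of its 60 → requirement met.
Supplier 17, Supplier H, Supplier W, Supplier Q: unused.
Cost = 160×1.4 + 50×1.6 = 304.

304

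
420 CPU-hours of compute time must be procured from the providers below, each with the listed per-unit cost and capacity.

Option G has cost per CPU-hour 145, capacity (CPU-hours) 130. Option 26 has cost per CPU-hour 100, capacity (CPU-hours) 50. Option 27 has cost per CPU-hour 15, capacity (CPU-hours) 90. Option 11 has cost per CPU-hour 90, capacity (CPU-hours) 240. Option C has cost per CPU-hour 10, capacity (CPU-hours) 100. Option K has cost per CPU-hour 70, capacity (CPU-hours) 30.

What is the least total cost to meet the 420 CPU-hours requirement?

Use providers in increasing cost order.
Option C at 10: take all 100 CPU-hours ; 320 still needed.
Option 27 at 15: take all 90 CPU-hours ; 230 still needed.
Take 30 from Option K at 70 ; need 200 more.
Option 11 at 90: take 200 of its 240 ; requirement met.
Option 26, Option G: unused.
Cost = 100×10 + 90×15 + 30×70 + 200×90 = 22450.

22450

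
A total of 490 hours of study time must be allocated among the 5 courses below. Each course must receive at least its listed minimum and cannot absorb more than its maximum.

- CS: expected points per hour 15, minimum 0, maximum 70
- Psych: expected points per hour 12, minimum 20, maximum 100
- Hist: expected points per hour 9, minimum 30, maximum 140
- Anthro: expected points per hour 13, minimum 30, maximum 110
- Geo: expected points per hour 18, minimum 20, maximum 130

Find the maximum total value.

Meeting every minimum uses 0+20+30+30+20 = 100 hours, leaving 390.
Rank by expected points per hour: Geo 18 > CS 15 > Anthro 13 > Psych 12 > Hist 9.
Geo: +110 to 130 (cap) ; 280 left.
CS takes 70 more to reach its cap of 70 ; 210 left.
Give Anthro 80 more to hit its cap of 110 ; 130 left.
Give Psych 80 more to hit its cap of 100 ; 50 left.
Hist has room for 110 more but only 50 remain, so it gets 80.
Total = 15×70 + 12×100 + 9×80 + 13×110 + 18×130 = 6740.

6740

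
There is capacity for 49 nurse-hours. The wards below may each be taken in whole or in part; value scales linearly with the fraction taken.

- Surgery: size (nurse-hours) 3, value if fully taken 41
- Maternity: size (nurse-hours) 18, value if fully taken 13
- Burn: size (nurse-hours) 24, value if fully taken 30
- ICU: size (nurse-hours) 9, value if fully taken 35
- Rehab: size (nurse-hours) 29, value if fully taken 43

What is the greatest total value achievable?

Best value per unit of size first: Surgery 41/3≈13.7, ICU 35/9≈3.89, Rehab 43/29≈1.48, Burn 30/24≈1.25, Maternity 13/18≈0.722.
Surgery: take in full, 3 nurse-hours for value 41 → 46 left.
All 9 nurse-hours of ICU fit (value 35) → 37 remain.
Rehab: take in full, 29 nurse-hours for value 43 → 8 left.
Only 8 nurse-hours remain; take 8/24 of Burn for value 30×8/24 = 10.
Total value = 129.

129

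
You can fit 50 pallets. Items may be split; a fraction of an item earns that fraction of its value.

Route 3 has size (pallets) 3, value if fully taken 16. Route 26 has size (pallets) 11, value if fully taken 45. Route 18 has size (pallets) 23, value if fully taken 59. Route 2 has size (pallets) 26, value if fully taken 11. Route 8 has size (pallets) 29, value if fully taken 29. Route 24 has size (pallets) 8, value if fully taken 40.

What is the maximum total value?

Rank by value-to-size ratio: Route 3 16/3≈5.33, Route 24 40/8≈5, Route 26 45/11≈4.09, Route 18 59/23≈2.57, Route 8 29/29≈1, Route 2 11/26≈0.423.
Route 3: take in full, 3 pallets for value 16 → 47 left.
Take all of Route 24 (8 pallets, value 40) → 39 pallets left.
Route 26: take in full, 11 pallets for value 45 → 28 left.
Route 18: take in full, 23 pallets for value 59 → 5 left.
Fill the last 5 pallets with part of Route 8: 5/29 of it earns 5.
Total value = 165.

165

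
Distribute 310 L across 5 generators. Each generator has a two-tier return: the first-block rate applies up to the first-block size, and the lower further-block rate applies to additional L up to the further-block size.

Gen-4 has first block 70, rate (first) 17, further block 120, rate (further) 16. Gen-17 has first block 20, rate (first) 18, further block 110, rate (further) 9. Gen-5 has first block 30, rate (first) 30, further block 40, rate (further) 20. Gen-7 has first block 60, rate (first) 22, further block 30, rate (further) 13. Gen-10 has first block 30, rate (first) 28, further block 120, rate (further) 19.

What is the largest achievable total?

Rank every tier by rate: Gen-5/T1 30 > Gen-10/T1 28 > Gen-7/T1 22 > Gen-5/T2 20 > Gen-10/T2 19 > Gen-17/T1 18 > Gen-4/T1 17 > Gen-4/T2 16 > Gen-7/T2 13 > Gen-17/T2 9.
Fill Gen-5 T1 block (30 at 30) ; 280 left.
Gen-10 T1 at 28: fill all 30 ; 250 left.
Gen-7/T1 (22): +60 ; 190 left.
Fill Gen-5 T2 block (40 at 20) ; 150 left.
Gen-10/T2 (19): +120 ; 30 left.
Gen-17 T1 at 18: fill all 20 ; 10 left.
10 remain; put them into Gen-4 T1 at 17.
Total = 30×30 + 28×30 + 22×60 + 20×40 + 19×120 + 18×20 + 17×10 = 6670.

6670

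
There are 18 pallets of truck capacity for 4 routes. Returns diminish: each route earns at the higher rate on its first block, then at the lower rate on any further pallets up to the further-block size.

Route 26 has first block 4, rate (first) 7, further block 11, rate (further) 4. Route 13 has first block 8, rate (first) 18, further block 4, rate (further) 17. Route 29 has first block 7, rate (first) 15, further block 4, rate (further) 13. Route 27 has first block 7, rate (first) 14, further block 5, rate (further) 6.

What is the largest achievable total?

302

Treat each block as its own option and order by rate: Route 13/first 18 > Route 13/second 17 > Route 29/first 15 > Route 27/first 14 > Route 29/second 13 > Route 26/first 7 > Route 27/second 6 > Route 26/second 4.
Route 13/first (18): +8 → 10 left.
Route 13/second (17): +4 → 6 left.
6 remain; put them into Route 29 first at 15.
Total = 18×8 + 17×4 + 15×6 = 302.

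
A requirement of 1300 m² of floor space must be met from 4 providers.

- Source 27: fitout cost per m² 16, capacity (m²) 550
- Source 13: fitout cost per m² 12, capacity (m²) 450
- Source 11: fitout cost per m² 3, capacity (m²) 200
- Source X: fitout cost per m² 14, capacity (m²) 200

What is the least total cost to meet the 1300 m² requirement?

Fill from the cheapest provider first.
Source 11 at 3: take all 200 m² ; 1100 still needed.
Source 13 at 12: take all 450 m² ; 650 still needed.
Source X (14): use full 200 ; 450 m² to go.
Source 27 (16): take the remaining 450 ; done.
Cost = 200×3 + 450×12 + 200×14 + 450×16 = 16000.

16000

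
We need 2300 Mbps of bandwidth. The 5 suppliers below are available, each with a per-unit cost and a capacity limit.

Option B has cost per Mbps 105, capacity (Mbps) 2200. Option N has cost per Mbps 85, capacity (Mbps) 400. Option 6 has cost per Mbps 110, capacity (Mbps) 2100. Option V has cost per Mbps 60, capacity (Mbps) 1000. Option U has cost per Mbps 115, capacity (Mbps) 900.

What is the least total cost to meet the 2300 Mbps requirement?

188500

Fill from the cheapest supplier first.
Option V at 60: take all 1000 Mbps → 1300 still needed.
Take 400 from Option N at 85 → need 900 more.
Take 900 from Option B at 105 to finish.
Option 6, Option U: unused.
Cost = 1000×60 + 400×85 + 900×105 = 188500.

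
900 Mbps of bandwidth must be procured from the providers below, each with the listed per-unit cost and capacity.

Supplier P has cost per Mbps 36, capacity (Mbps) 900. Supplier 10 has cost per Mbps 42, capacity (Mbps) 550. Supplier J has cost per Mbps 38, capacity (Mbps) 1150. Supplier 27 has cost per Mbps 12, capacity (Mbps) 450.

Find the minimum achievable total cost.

21600

Use providers in increasing cost order.
Take 450 from Supplier 27 at 12 ; need 450 more.
Take 450 from Supplier P at 36 to finish.
Supplier J, Supplier 10: unused.
Cost = 450×12 + 450×36 = 21600.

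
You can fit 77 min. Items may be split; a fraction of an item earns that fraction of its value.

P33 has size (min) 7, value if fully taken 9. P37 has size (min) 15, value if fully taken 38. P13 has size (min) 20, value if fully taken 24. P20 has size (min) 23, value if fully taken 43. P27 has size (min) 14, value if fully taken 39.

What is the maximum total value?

150.6

Best value per unit of size first: P27 39/14≈2.79, P37 38/15≈2.53, P20 43/23≈1.87, P33 9/7≈1.29, P13 24/20≈1.2.
P27: take in full, 14 min for value 39 → 63 left.
Take all of P37 (15 min, value 38) → 48 min left.
All 23 min of P20 fit (value 43) → 25 remain.
All 7 min of P33 fit (value 9) → 18 remain.
Fill the last 18 min with part of P13: 18/20 of it earns 21.6.
Total value = 150.6.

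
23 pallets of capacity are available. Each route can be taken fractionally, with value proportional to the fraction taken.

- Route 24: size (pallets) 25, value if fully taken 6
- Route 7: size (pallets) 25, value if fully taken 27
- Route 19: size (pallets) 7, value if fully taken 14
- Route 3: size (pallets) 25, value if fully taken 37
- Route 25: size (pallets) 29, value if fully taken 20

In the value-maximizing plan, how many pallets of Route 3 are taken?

Best value per unit of size first: Route 19 14/7≈2, Route 3 37/25≈1.48, Route 7 27/25≈1.08, Route 25 20/29≈0.69, Route 24 6/25≈0.24.
Route 19: take in full, 7 pallets for value 14 — 16 left.
16 pallets left: a 16/25 share of Route 3 gives 37×16/25 = 23.68.

16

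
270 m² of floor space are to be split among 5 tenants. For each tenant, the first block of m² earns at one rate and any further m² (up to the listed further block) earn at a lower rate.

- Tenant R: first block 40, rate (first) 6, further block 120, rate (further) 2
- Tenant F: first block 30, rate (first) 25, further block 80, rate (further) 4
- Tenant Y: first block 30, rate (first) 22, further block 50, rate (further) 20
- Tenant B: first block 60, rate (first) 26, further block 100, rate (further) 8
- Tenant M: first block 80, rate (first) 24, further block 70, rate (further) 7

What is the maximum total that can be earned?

Rank every tier by rate: Tenant B/tier1 26 > Tenant F/tier1 25 > Tenant M/tier1 24 > Tenant Y/tier1 22 > Tenant Y/tier2 20 > Tenant B/tier2 8 > Tenant M/tier2 7 > Tenant R/tier1 6 > Tenant F/tier2 4 > Tenant R/tier2 2.
Tenant B tier1 at 26: fill all 60 — 210 left.
Fill Tenant F tier1 block (30 at 25) — 180 left.
Tenant M tier1 at 24: fill all 80 — 100 left.
Fill Tenant Y tier1 block (30 at 22) — 70 left.
Fill Tenant Y tier2 block (50 at 20) — 20 left.
Tenant B/tier2: +20 of 100 at 8; pool empty.
Total = 26×60 + 25×30 + 24×80 + 22×30 + 20×50 + 8×20 = 6050.

6050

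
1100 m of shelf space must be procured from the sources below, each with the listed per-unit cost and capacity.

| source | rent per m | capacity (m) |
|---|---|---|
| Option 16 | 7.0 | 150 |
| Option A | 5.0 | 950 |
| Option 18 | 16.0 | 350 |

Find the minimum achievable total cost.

Fill from the cheapest source first.
Option A at 5.0: take all 950 m ; 150 still needed.
Option 16 (7.0): use full 150 ; 0 m to go.
Option 18: unused.
Cost = 950×5.0 + 150×7.0 = 5800.

5800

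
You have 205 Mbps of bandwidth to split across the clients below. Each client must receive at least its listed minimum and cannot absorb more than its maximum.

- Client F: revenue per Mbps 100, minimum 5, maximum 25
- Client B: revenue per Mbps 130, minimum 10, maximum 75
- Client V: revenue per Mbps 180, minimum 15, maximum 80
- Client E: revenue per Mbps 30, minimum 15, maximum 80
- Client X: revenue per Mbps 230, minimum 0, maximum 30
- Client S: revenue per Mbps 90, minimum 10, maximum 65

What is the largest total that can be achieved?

Meeting every minimum uses 5+10+15+15+0+10 = 55 Mbps, leaving 150.
Order the clients by revenue per Mbps: Client X 230 > Client V 180 > Client B 130 > Client F 100 > Client S 90 > Client E 30.
Client X takes 30 more to reach its cap of 30 — 120 left.
Client V: +65 to 80 (cap) — 55 left.
Client B has room for 65 more but only 55 remain, so it gets 65.
Total = 100×5 + 130×65 + 180×80 + 30×15 + 230×30 + 90×10 = 31600.

31600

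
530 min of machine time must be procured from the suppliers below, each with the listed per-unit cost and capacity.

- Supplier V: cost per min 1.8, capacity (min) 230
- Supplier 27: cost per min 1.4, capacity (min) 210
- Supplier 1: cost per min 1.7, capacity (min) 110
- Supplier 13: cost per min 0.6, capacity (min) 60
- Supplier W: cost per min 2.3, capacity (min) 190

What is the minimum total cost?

787

Cheapest first:
Supplier 13 at 0.6: take all 60 min → 470 still needed.
Supplier 27 at 1.4: take all 210 min → 260 still needed.
Take 110 from Supplier 1 at 1.7 → need 150 more.
Take 150 from Supplier V at 1.8 to finish.
Supplier W: unused.
Cost = 60×0.6 + 210×1.4 + 110×1.7 + 150×1.8 = 787.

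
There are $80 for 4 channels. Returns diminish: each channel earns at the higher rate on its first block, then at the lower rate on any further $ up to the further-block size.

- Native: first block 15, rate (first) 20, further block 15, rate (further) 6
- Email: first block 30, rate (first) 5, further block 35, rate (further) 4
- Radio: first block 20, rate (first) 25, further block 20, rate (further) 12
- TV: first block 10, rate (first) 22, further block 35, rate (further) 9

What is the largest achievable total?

1395

Rank every tier by rate: Radio/tier1 25 > TV/tier1 22 > Native/tier1 20 > Radio/tier2 12 > TV/tier2 9 > Native/tier2 6 > Email/tier1 5 > Email/tier2 4.
Radio tier1 at 25: fill all 20 ; 60 left.
TV/tier1 (22): +10 ; 50 left.
Fill Native tier1 block (15 at 20) ; 35 left.
Radio tier2 at 12: fill all 20 ; 15 left.
15 remain; put them into TV tier2 at 9.
Total = 25×20 + 22×10 + 20×15 + 12×20 + 9×15 = 1395.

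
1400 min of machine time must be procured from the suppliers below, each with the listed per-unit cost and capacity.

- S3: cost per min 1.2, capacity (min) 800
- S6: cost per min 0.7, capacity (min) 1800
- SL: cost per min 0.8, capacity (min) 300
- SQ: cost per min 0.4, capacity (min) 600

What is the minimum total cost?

800

Use suppliers in increasing cost order.
SQ at 0.4: take all 600 min → 800 still needed.
S6 (0.7): take the remaining 800 → done.
SL, S3: unused.
Cost = 600×0.4 + 800×0.7 = 800.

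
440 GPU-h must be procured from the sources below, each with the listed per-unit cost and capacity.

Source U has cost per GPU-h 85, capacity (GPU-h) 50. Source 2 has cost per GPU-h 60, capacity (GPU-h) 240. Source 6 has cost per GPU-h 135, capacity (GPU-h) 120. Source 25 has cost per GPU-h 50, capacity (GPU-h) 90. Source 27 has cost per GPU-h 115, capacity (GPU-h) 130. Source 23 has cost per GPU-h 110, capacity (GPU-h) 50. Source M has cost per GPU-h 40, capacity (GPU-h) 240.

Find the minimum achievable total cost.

Cheapest first:
Source M (40): use full 240 ; 200 GPU-h to go.
Source 25 at 50: take all 90 GPU-h ; 110 still needed.
Take 110 from Source 2 at 60 to finish.
Source U, Source 23, Source 27, Source 6: unused.
Cost = 240×40 + 90×50 + 110×60 = 20700.

20700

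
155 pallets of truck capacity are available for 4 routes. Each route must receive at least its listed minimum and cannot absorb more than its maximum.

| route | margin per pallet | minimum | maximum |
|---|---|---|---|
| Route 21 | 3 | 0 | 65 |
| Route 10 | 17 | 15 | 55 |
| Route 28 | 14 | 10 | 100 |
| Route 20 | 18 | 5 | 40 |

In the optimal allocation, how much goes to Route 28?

Meeting every minimum uses 0+15+10+5 = 30 pallets, leaving 125.
Highest margin per pallet first: Route 20 18 > Route 10 17 > Route 28 14 > Route 21 3.
Route 20: +35 to 40 (cap) ; 90 left.
Route 10 takes 40 more to reach its cap of 55 ; 50 left.
Route 28: +50 (room for 90) → 60. Pool exhausted.

60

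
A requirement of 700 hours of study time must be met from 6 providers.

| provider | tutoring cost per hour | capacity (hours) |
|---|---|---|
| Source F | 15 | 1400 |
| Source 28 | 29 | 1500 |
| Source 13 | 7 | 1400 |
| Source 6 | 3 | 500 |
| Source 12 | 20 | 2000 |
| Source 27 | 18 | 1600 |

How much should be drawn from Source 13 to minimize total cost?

Fill from the cheapest provider first.
Source 6 (3): use full 500 → 200 hours to go.
Source 13 at 7: take 200 of its 1400 → requirement met.
Source F, Source 27, Source 12, Source 28: unused.

200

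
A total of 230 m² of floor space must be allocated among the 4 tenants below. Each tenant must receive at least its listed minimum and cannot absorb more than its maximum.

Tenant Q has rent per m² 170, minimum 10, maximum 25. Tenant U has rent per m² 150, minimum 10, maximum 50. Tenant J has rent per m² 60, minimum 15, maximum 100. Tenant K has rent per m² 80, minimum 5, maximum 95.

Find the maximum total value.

22950

Meeting every minimum uses 10+10+15+5 = 40 m², leaving 190.
Rank by rent per m²: Tenant Q 170 > Tenant U 150 > Tenant K 80 > Tenant J 60.
Tenant Q takes 15 more to reach its cap of 25 — 175 left.
Tenant U takes 40 more to reach its cap of 50 — 135 left.
Tenant K takes 90 more to reach its cap of 95 — 45 left.
Tenant J has room for 85 more but only 45 remain, so it gets 60.
Total = 170×25 + 150×50 + 60×60 + 80×95 = 22950.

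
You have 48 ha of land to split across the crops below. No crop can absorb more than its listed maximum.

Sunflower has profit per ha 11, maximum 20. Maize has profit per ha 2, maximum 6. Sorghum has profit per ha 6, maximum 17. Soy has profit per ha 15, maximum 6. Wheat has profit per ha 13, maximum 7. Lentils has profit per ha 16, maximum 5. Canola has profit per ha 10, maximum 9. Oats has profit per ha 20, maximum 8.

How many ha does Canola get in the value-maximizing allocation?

Order the crops by profit per ha: Oats 20 > Lentils 16 > Soy 15 > Wheat 13 > Sunflower 11 > Canola 10 > Sorghum 6 > Maize 2.
Give Oats 8 to hit its cap of 8 → 40 left.
Lentils: +5 to 5 (cap) → 35 left.
Soy: +6 to 6 (cap) → 29 left.
Wheat: +7 to 7 (cap) → 22 left.
Sunflower takes 20 to reach its cap of 20 → 2 left.
Canola has room for 9 but only 2 remain, so it gets 2.

2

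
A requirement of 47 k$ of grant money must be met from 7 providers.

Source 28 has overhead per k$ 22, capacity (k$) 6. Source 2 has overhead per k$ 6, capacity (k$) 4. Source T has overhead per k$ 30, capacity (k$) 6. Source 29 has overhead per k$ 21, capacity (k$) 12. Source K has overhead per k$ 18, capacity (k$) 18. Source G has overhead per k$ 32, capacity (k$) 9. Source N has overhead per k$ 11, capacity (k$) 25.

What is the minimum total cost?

Fill from the cheapest provider first.
Source 2 (6): use full 4 ; 43 k$ to go.
Source N (11): use full 25 ; 18 k$ to go.
Take 18 from Source K at 18 ; need 0 more.
Source 29, Source 28, Source T, Source G: unused.
Cost = 4×6 + 25×11 + 18×18 = 623.

623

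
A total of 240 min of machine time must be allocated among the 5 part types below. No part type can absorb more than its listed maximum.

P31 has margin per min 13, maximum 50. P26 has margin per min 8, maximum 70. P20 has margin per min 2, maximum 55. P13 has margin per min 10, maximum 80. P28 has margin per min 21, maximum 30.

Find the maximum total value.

2660

Rank by margin per min: P28 21 > P31 13 > P13 10 > P26 8 > P20 2.
P28: +30 to 30 (cap) → 210 left.
P31 takes 50 to reach its cap of 50 → 160 left.
Give P13 80 to hit its cap of 80 → 80 left.
P26 takes 70 to reach its cap of 70 → 10 left.
P20: +10 (room for 55) → 10. Pool exhausted.
Total = 13×50 + 8×70 + 2×10 + 10×80 + 21×30 = 2660.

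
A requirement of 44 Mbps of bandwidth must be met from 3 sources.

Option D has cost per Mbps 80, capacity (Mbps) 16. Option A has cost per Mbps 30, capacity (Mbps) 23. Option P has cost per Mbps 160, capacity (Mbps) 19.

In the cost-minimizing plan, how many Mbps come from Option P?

5

Use sources in increasing cost order.
Take 23 from Option A at 30 → need 21 more.
Take 16 from Option D at 80 → need 5 more.
Option P (160): take the remaining 5 → done.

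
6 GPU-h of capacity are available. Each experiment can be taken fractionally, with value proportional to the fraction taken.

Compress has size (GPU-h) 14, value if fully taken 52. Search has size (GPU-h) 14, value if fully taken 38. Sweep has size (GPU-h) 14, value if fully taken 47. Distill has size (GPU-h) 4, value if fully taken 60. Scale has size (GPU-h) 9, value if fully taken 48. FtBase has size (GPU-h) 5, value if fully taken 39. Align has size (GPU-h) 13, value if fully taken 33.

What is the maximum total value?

Sort by value density: Distill 60/4≈15, FtBase 39/5≈7.8, Scale 48/9≈5.33, Compress 52/14≈3.71, Sweep 47/14≈3.36, Search 38/14≈2.71, Align 33/13≈2.54.
Take all of Distill (4 GPU-h, value 60) — 2 GPU-h left.
Fill the last 2 GPU-h with part of FtBase: 2/5 of it earns 15.6.
Total value = 75.6.

75.6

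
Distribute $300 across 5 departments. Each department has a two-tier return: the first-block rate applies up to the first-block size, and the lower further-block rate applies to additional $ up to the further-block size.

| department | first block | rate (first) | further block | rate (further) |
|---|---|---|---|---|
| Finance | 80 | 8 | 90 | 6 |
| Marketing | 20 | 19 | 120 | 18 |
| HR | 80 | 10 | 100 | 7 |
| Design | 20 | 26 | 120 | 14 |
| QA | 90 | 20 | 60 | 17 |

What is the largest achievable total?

Treat each block as its own option and order by rate: Design/T1 26 > QA/T1 20 > Marketing/T1 19 > Marketing/T2 18 > QA/T2 17 > Design/T2 14 > HR/T1 10 > Finance/T1 8 > HR/T2 7 > Finance/T2 6.
Design T1 at 26: fill all 20 — 280 left.
QA T1 at 20: fill all 90 — 190 left.
Marketing T1 at 19: fill all 20 — 170 left.
Marketing/T2 (18): +120 — 50 left.
QA/T2: +50 of 60 at 17; pool empty.
Total = 26×20 + 20×90 + 19×20 + 18×120 + 17×50 = 5710.

5710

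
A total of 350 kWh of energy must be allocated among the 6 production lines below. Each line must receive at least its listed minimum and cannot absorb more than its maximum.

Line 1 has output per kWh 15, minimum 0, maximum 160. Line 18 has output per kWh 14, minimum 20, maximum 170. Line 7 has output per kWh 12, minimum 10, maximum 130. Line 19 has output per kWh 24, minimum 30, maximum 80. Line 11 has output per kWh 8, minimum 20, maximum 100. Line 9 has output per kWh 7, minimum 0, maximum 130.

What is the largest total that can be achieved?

5720

Meeting every minimum uses 0+20+10+30+20+0 = 80 kWh, leaving 270.
Order the production lines by output per kWh: Line 19 24 > Line 1 15 > Line 18 14 > Line 7 12 > Line 11 8 > Line 9 7.
Line 19: +50 to 80 (cap) — 220 left.
Line 1: +160 to 160 (cap) — 60 left.
Only 60 left; Line 18 takes them to reach 80.
Total = 15×160 + 14×80 + 12×10 + 24×80 + 8×20 = 5720.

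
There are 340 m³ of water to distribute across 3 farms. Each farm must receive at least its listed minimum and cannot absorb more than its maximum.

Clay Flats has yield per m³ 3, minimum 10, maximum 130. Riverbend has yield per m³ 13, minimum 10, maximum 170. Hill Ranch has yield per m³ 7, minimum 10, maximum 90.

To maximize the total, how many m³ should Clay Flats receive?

Meeting every minimum uses 10+10+10 = 30 m³, leaving 310.
Order the farms by yield per m³: Riverbend 13 > Hill Ranch 7 > Clay Flats 3.
Riverbend takes 160 more to reach its cap of 170 → 150 left.
Hill Ranch takes 80 more to reach its cap of 90 → 70 left.
Clay Flats: +70 (room for 120) → 80. Pool exhausted.

80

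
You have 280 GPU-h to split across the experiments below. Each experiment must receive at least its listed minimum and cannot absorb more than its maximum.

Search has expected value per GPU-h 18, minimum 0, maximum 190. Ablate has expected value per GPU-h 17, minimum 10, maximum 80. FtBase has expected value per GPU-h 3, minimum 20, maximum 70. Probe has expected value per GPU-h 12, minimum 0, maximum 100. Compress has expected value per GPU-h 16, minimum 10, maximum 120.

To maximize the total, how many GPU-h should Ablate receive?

60

Meeting every minimum uses 0+10+20+0+10 = 40 GPU-h, leaving 240.
Order the experiments by expected value per GPU-h: Search 18 > Ablate 17 > Compress 16 > Probe 12 > FtBase 3.
Give Search 190 more to hit its cap of 190 — 50 left.
Ablate has room for 70 more but only 50 remain, so it gets 60.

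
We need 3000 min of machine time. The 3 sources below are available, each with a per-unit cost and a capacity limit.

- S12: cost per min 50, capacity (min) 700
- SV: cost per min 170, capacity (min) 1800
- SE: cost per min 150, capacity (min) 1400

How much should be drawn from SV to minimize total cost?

Fill from the cheapest source first.
S12 at 50: take all 700 min — 2300 still needed.
Take 1400 from SE at 150 — need 900 more.
SV at 170: take 900 of its 1800 — requirement met.

900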